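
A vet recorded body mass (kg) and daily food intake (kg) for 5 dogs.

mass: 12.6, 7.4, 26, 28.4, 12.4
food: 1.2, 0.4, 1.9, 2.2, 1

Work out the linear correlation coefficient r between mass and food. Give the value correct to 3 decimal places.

n = 5, Σx = 86.8, Σy = 6.7, Σx² = 1849.84, Σy² = 11.05, Σxy = 142.36
nΣxy − ΣxΣy = 711.8 − 581.56 = 130.24
nΣx² − (Σx)² = 9249.2 − 7534.24 = 1714.96; nΣy² − (Σy)² = 55.25 − 44.89 = 10.36
r = 130.24 / √(1714.96 × 10.36) = 130.24 / 133.2929 ≈ 0.977

0.977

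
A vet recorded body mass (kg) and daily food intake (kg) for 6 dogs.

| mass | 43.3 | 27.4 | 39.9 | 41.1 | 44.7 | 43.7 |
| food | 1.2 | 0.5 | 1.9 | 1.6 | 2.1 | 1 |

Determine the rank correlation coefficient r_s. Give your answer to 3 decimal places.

0.429

Rank mass: 4, 1, 2, 3, 6, 5
Rank food: 3, 1, 5, 4, 6, 2
d = rank(mass) − rank(food): 1, 0, -3, -1, 0, 3; Σd² = 20
ρ = 1 − 6Σd² / [n(n²−1)] = 1 − 6×20 / (6×35) = 1 − 120/210 ≈ 0.429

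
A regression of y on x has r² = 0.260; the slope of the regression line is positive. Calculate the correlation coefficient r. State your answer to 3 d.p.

|r| = √0.260 = 0.510
The association is positive, so r = 0.510.

0.510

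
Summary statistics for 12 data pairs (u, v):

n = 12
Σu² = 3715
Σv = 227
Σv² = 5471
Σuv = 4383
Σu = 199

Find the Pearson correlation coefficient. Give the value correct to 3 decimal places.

r = (nΣuv − ΣuΣv) / √[(nΣu² − (Σu)²)(nΣv² − (Σv)²)]
Numerator: 12×4383 − 199×227 = 7423
Denominator: √[(44580 − 39601)(65652 − 51529)] = √[4979 × 14123] = 8385.6077
r = 7423 / 8385.6077 ≈ 0.885

0.885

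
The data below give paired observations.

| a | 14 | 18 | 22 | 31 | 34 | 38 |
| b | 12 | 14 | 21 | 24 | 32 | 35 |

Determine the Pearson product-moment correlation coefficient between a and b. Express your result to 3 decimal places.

n = 6, Σa = 157, Σb = 138, Σa² = 4565, Σb² = 3606, Σab = 4044
nΣab − ΣaΣb = 24264 − 21666 = 2598
nΣa² − (Σa)² = 27390 − 24649 = 2741; nΣb² − (Σb)² = 21636 − 19044 = 2592
r = 2598 / √(2741 × 2592) = 2598 / 2665.4591 ≈ 0.975

0.975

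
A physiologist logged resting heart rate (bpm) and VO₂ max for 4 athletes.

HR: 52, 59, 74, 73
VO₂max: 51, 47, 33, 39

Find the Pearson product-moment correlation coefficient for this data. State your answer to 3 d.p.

-0.962

n = 4, Σx = 258, Σy = 170, Σx² = 16990, Σy² = 7420, Σxy = 10714
nΣxy − ΣxΣy = 42856 − 43860 = -1004
nΣx² − (Σx)² = 67960 − 66564 = 1396; nΣy² − (Σy)² = 29680 − 28900 = 780
r = -1004 / √(1396 × 780) = -1004 / 1043.4941 ≈ -0.962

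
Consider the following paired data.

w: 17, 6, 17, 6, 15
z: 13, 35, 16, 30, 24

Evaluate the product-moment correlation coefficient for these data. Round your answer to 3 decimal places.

-0.931

n = 5, Σw = 61, Σz = 118, Σw² = 875, Σz² = 3126, Σwz = 1243
nΣwz − ΣwΣz = 6215 − 7198 = -983
nΣw² − (Σw)² = 4375 − 3721 = 654; nΣz² − (Σz)² = 15630 − 13924 = 1706
r = -983 / √(654 × 1706) = -983 / 1056.2784 ≈ -0.931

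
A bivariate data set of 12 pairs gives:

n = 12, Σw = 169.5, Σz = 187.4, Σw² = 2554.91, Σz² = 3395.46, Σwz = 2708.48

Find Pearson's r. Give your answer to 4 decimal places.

0.2239

r = (nΣwz − ΣwΣz) / √[(nΣw² − (Σw)²)(nΣz² − (Σz)²)]
Numerator: 12×2708.48 − 169.5×187.4 = 737.46
Denominator: √[(30658.92 − 28730.25)(40745.52 − 35118.76)] = √[1928.67 × 5626.76] = 3294.2622
r = 737.46 / 3294.2622 ≈ 0.2239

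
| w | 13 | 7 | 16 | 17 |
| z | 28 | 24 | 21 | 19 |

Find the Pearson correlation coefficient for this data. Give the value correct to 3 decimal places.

n = 4, Σw = 53, Σz = 92, Σw² = 763, Σz² = 2162, Σwz = 1191
nΣwz − ΣwΣz = 4764 − 4876 = -112
nΣw² − (Σw)² = 3052 − 2809 = 243; nΣz² − (Σz)² = 8648 − 8464 = 184
r = -112 / √(243 × 184) = -112 / 211.4521 ≈ -0.530

-0.530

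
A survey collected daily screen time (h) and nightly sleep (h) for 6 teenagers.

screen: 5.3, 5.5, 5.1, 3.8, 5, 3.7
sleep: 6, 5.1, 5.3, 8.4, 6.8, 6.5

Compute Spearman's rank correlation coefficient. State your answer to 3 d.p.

Rank screen: 5, 6, 4, 2, 3, 1
Rank sleep: 3, 1, 2, 6, 5, 4
d = rank(screen) − rank(sleep): 2, 5, 2, -4, -2, -3; Σd² = 62
ρ = 1 − 6Σd² / [n(n²−1)] = 1 − 6×62 / (6×35) = 1 − 372/210 ≈ -0.771

-0.771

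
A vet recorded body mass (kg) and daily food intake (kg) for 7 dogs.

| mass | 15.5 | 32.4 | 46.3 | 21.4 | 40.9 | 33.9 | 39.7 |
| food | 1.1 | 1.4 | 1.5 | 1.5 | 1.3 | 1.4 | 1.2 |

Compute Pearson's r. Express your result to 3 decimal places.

n = 7, Σx = 230.1, Σy = 9.4, Σx² = 8289.77, Σy² = 12.76, Σxy = 312.23
nΣxy − ΣxΣy = 2185.61 − 2162.94 = 22.67
nΣx² − (Σx)² = 58028.39 − 52946.01 = 5082.38; nΣy² − (Σy)² = 89.32 − 88.36 = 0.96
r = 22.67 / √(5082.38 × 0.96) = 22.67 / 69.8504 ≈ 0.325

0.325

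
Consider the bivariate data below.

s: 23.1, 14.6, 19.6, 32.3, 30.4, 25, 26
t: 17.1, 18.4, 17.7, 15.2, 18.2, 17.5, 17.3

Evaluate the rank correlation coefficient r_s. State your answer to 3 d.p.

-0.536

Rank s: 3, 1, 2, 7, 6, 4, 5
Rank t: 2, 7, 5, 1, 6, 4, 3
d = rank(s) − rank(t): 1, -6, -3, 6, 0, 0, 2; Σd² = 86
ρ = 1 − 6Σd² / [n(n²−1)] = 1 − 6×86 / (7×48) = 1 − 516/336 ≈ -0.536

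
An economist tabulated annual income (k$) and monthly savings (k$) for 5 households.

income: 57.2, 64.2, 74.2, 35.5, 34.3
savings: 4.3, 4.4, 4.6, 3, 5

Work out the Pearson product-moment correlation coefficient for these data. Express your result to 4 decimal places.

0.3221

n = 5, Σx = 265.4, Σy = 21.3, Σx² = 15335.86, Σy² = 93.01, Σxy = 1147.76
nΣxy − ΣxΣy = 5738.8 − 5653.02 = 85.78
nΣx² − (Σx)² = 76679.3 − 70437.16 = 6242.14; nΣy² − (Σy)² = 465.05 − 453.69 = 11.36
r = 85.78 / √(6242.14 × 11.36) = 85.78 / 266.2907 ≈ 0.3221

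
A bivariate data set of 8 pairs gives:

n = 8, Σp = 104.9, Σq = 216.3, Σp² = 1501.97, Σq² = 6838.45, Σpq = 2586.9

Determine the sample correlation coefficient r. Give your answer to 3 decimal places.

-0.705

r = (nΣpq − ΣpΣq) / √[(nΣp² − (Σp)²)(nΣq² − (Σq)²)]
Numerator: 8×2586.9 − 104.9×216.3 = -1994.67
Denominator: √[(12015.76 − 11004.01)(54707.6 − 46785.69)] = √[1011.75 × 7921.91] = 2831.0762
r = -1994.67 / 2831.0762 ≈ -0.705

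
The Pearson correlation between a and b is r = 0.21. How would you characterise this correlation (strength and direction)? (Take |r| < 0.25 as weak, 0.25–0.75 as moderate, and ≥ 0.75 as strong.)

r = 0.21 > 0 so the relationship is positive.
|r| = 0.21, which falls in the weak range.

weak positive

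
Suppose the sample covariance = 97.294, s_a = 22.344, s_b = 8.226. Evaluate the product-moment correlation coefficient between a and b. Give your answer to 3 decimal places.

0.529

r = Cov(a,b) / (s_a · s_b) = 97.294 / (22.344 × 8.226)
  = 97.294 / 183.8017 ≈ 0.529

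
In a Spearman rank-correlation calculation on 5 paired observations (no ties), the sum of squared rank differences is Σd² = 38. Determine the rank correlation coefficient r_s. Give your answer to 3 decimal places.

ρ = 1 − 6Σd² / [n(n²−1)] = 1 − 6×38 / (5×24)
  = 1 − 228/120 = 1 − 1.9000 ≈ -0.900

-0.900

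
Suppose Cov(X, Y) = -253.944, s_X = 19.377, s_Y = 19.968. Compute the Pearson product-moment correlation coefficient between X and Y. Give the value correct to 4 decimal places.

-0.6563

r = Cov(X,Y) / (s_X · s_Y) = -253.944 / (19.377 × 19.968)
  = -253.944 / 386.9199 ≈ -0.6563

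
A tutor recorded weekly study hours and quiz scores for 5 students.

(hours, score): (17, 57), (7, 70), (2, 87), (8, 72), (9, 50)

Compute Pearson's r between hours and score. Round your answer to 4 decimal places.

-0.7426

n = 5, Σx = 43, Σy = 336, Σx² = 487, Σy² = 23402, Σxy = 2659
nΣxy − ΣxΣy = 13295 − 14448 = -1153
nΣx² − (Σx)² = 2435 − 1849 = 586; nΣy² − (Σy)² = 117010 − 112896 = 4114
r = -1153 / √(586 × 4114) = -1153 / 1552.6764 ≈ -0.7426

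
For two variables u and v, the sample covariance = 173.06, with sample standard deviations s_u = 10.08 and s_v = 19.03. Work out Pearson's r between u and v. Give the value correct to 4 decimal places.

r = Cov(u,v) / (s_u · s_v) = 173.06 / (10.08 × 19.03)
  = 173.06 / 191.8224 ≈ 0.9022

0.9022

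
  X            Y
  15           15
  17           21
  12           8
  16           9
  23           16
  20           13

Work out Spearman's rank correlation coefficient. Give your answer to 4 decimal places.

0.6000

Rank X: 2, 4, 1, 3, 6, 5
Rank Y: 4, 6, 1, 2, 5, 3
d = rank(X) − rank(Y): -2, -2, 0, 1, 1, 2; Σd² = 14
ρ = 1 − 6Σd² / [n(n²−1)] = 1 − 6×14 / (6×35) = 1 − 84/210 ≈ 0.6000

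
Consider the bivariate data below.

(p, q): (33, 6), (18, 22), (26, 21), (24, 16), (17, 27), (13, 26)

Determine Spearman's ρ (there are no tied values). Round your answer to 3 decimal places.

-0.886

Rank p: 6, 3, 5, 4, 2, 1
Rank q: 1, 4, 3, 2, 6, 5
d = rank(p) − rank(q): 5, -1, 2, 2, -4, -4; Σd² = 66
ρ = 1 − 6Σd² / [n(n²−1)] = 1 − 6×66 / (6×35) = 1 − 396/210 ≈ -0.886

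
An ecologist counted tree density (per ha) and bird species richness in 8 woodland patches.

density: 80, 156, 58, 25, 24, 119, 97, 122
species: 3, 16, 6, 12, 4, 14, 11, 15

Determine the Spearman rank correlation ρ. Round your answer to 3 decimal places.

Rank density: 4, 8, 3, 2, 1, 6, 5, 7
Rank species: 1, 8, 3, 5, 2, 6, 4, 7
d = rank(density) − rank(species): 3, 0, 0, -3, -1, 0, 1, 0; Σd² = 20
ρ = 1 − 6Σd² / [n(n²−1)] = 1 − 6×20 / (8×63) = 1 − 120/504 ≈ 0.762

0.762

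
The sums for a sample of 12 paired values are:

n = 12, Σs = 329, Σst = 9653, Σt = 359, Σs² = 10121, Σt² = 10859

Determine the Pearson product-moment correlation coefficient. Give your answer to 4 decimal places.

r = (nΣst − ΣsΣt) / √[(nΣs² − (Σs)²)(nΣt² − (Σt)²)]
Numerator: 12×9653 − 329×359 = -2275
Denominator: √[(121452 − 108241)(130308 − 128881)] = √[13211 × 1427] = 4341.9002
r = -2275 / 4341.9002 ≈ -0.5240

-0.5240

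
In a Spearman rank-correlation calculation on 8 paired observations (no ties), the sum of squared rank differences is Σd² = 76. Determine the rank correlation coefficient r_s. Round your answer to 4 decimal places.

0.0952

ρ = 1 − 6Σd² / [n(n²−1)] = 1 − 6×76 / (8×63)
  = 1 − 456/504 = 1 − 0.90476 ≈ 0.0952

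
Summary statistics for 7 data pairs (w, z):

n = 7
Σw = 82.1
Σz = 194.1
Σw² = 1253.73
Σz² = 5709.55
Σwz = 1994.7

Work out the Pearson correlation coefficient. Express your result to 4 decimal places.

r = (nΣwz − ΣwΣz) / √[(nΣw² − (Σw)²)(nΣz² − (Σz)²)]
Numerator: 7×1994.7 − 82.1×194.1 = -1972.71
Denominator: √[(8776.11 − 6740.41)(39966.85 − 37674.81)] = √[2035.7 × 2292.04] = 2160.0708
r = -1972.71 / 2160.0708 ≈ -0.9133

-0.9133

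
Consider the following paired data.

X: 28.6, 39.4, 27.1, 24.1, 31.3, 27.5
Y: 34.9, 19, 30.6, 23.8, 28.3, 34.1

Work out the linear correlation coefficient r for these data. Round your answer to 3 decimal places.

n = 6, ΣX = 178, ΣY = 170.7, ΣX² = 5421.48, ΣY² = 5045.51, ΣXY = 4973.12
nΣXY − ΣXΣY = 29838.72 − 30384.6 = -545.88
nΣX² − (ΣX)² = 32528.88 − 31684 = 844.88; nΣY² − (ΣY)² = 30273.06 − 29138.49 = 1134.57
r = -545.88 / √(844.88 × 1134.57) = -545.88 / 979.0687 ≈ -0.558

-0.558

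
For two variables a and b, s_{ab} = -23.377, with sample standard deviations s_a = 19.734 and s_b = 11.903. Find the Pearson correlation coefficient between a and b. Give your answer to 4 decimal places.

r = Cov(a,b) / (s_a · s_b) = -23.377 / (19.734 × 11.903)
  = -23.377 / 234.8938 ≈ -0.0995

-0.0995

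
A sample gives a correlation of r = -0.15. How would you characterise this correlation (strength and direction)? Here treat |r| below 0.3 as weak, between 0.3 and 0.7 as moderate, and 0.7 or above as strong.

weak negative

r = -0.15 < 0 so the relationship is negative.
|r| = 0.15, which falls in the weak range.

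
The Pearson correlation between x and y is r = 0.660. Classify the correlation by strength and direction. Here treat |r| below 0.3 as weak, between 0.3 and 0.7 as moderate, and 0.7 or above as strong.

moderate positive

r = 0.660 > 0 so the relationship is positive.
|r| = 0.660, which falls in the moderate range.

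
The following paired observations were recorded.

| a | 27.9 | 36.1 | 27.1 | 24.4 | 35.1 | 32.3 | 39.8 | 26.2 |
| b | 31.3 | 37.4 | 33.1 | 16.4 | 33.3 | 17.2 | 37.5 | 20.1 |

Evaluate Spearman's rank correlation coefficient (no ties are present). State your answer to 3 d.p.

0.833

Rank a: 4, 7, 3, 1, 6, 5, 8, 2
Rank b: 4, 7, 5, 1, 6, 2, 8, 3
d = rank(a) − rank(b): 0, 0, -2, 0, 0, 3, 0, -1; Σd² = 14
ρ = 1 − 6Σd² / [n(n²−1)] = 1 − 6×14 / (8×63) = 1 − 84/504 ≈ 0.833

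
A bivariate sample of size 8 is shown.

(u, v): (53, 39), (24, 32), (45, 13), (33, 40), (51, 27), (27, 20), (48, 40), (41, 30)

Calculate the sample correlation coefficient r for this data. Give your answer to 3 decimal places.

0.140

n = 8, Σu = 322, Σv = 241, Σu² = 13814, Σv² = 7943, Σuv = 9807
nΣuv − ΣuΣv = 78456 − 77602 = 854
nΣu² − (Σu)² = 110512 − 103684 = 6828; nΣv² − (Σv)² = 63544 − 58081 = 5463
r = 854 / √(6828 × 5463) = 854 / 6107.4843 ≈ 0.140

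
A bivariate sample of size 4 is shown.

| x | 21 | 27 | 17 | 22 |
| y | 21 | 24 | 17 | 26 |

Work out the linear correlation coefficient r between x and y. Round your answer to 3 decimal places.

n = 4, Σx = 87, Σy = 88, Σx² = 1943, Σy² = 1982, Σxy = 1950
nΣxy − ΣxΣy = 7800 − 7656 = 144
nΣx² − (Σx)² = 7772 − 7569 = 203; nΣy² − (Σy)² = 7928 − 7744 = 184
r = 144 / √(203 × 184) = 144 / 193.2667 ≈ 0.745

0.745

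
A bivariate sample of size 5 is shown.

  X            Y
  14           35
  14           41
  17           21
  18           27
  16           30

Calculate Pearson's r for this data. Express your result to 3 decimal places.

-0.846

n = 5, ΣX = 79, ΣY = 154, ΣX² = 1261, ΣY² = 4976, ΣXY = 2387
nΣXY − ΣXΣY = 11935 − 12166 = -231
nΣX² − (ΣX)² = 6305 − 6241 = 64; nΣY² − (ΣY)² = 24880 − 23716 = 1164
r = -231 / √(64 × 1164) = -231 / 272.9396 ≈ -0.846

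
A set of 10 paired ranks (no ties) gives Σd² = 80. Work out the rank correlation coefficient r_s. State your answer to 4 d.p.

0.5152

ρ = 1 − 6Σd² / [n(n²−1)] = 1 − 6×80 / (10×99)
  = 1 − 480/990 = 1 − 0.48485 ≈ 0.5152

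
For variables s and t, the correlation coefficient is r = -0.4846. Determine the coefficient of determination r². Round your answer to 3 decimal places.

r² = (-0.4846)² = 0.235

0.235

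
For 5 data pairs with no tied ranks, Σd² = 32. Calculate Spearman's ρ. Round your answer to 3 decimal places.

ρ = 1 − 6Σd² / [n(n²−1)] = 1 − 6×32 / (5×24)
  = 1 − 192/120 = 1 − 1.6000 ≈ -0.600

-0.600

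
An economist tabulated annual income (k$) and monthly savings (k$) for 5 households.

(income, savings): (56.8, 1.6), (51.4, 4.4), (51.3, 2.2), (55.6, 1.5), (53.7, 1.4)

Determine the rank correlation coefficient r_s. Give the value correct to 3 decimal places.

-0.500

Rank income: 5, 2, 1, 4, 3
Rank savings: 3, 5, 4, 2, 1
d = rank(income) − rank(savings): 2, -3, -3, 2, 2; Σd² = 30
ρ = 1 − 6Σd² / [n(n²−1)] = 1 − 6×30 / (5×24) = 1 − 180/120 ≈ -0.500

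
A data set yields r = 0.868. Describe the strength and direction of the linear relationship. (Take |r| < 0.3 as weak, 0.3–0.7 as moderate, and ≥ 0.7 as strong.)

strong positive

r = 0.868 > 0 so the relationship is positive.
|r| = 0.868, which falls in the strong range.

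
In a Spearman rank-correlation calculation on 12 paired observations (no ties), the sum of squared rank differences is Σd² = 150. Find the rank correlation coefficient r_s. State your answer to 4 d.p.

0.4755

ρ = 1 − 6Σd² / [n(n²−1)] = 1 − 6×150 / (12×143)
  = 1 − 900/1716 = 1 − 0.52448 ≈ 0.4755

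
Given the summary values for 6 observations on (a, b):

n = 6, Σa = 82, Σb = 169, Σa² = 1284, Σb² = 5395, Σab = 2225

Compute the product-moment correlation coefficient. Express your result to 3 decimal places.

r = (nΣab − ΣaΣb) / √[(nΣa² − (Σa)²)(nΣb² − (Σb)²)]
Numerator: 6×2225 − 82×169 = -508
Denominator: √[(7704 − 6724)(32370 − 28561)] = √[980 × 3809] = 1932.0507
r = -508 / 1932.0507 ≈ -0.263

-0.263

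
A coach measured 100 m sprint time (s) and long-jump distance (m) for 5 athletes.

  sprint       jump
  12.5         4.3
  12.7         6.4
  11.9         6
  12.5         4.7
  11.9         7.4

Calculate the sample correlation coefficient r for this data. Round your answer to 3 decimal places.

n = 5, Σx = 61.5, Σy = 28.8, Σx² = 757.01, Σy² = 172.3, Σxy = 353.24
nΣxy − ΣxΣy = 1766.2 − 1771.2 = -5
nΣx² − (Σx)² = 3785.05 − 3782.25 = 2.8; nΣy² − (Σy)² = 861.5 − 829.44 = 32.06
r = -5 / √(2.8 × 32.06) = -5 / 9.4746 ≈ -0.528

-0.528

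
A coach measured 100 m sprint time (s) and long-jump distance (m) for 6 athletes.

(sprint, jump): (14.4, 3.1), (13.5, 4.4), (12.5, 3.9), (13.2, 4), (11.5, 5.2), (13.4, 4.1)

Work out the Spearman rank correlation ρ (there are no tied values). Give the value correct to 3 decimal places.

Rank sprint: 6, 5, 2, 3, 1, 4
Rank jump: 1, 5, 2, 3, 6, 4
d = rank(sprint) − rank(jump): 5, 0, 0, 0, -5, 0; Σd² = 50
ρ = 1 − 6Σd² / [n(n²−1)] = 1 − 6×50 / (6×35) = 1 − 300/210 ≈ -0.429

-0.429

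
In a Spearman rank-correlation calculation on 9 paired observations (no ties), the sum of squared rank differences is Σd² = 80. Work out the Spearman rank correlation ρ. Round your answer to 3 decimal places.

0.333

ρ = 1 − 6Σd² / [n(n²−1)] = 1 − 6×80 / (9×80)
  = 1 − 480/720 = 1 − 0.6667 ≈ 0.333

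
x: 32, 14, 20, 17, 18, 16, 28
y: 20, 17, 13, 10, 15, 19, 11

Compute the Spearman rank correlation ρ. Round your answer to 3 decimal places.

Rank x: 7, 1, 5, 3, 4, 2, 6
Rank y: 7, 5, 3, 1, 4, 6, 2
d = rank(x) − rank(y): 0, -4, 2, 2, 0, -4, 4; Σd² = 56
ρ = 1 − 6Σd² / [n(n²−1)] = 1 − 6×56 / (7×48) = 1 − 336/336 ≈ 0.000

0.000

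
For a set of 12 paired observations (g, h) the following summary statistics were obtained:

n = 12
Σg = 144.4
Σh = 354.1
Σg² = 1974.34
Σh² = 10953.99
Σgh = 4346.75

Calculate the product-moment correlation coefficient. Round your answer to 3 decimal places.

0.248

r = (nΣgh − ΣgΣh) / √[(nΣg² − (Σg)²)(nΣh² − (Σh)²)]
Numerator: 12×4346.75 − 144.4×354.1 = 1028.96
Denominator: √[(23692.08 − 20851.36)(131447.88 − 125386.81)] = √[2840.72 × 6061.07] = 4149.4340
r = 1028.96 / 4149.4340 ≈ 0.248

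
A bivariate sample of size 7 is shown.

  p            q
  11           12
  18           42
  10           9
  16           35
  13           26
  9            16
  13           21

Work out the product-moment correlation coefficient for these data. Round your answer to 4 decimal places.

0.9460

n = 7, Σp = 90, Σq = 161, Σp² = 1220, Σq² = 4587, Σpq = 2293
nΣpq − ΣpΣq = 16051 − 14490 = 1561
nΣp² − (Σp)² = 8540 − 8100 = 440; nΣq² − (Σq)² = 32109 − 25921 = 6188
r = 1561 / √(440 × 6188) = 1561 / 1650.0667 ≈ 0.9460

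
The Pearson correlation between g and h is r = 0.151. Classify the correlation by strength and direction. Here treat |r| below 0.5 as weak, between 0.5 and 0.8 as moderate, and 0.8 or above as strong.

r = 0.151 > 0 so the relationship is positive.
|r| = 0.151, which falls in the weak range.

weak positive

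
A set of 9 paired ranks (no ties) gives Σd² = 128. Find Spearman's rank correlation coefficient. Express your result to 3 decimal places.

-0.067

ρ = 1 − 6Σd² / [n(n²−1)] = 1 − 6×128 / (9×80)
  = 1 − 768/720 = 1 − 1.0667 ≈ -0.067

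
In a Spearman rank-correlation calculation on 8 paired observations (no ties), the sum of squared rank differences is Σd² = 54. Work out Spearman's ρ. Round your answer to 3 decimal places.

ρ = 1 − 6Σd² / [n(n²−1)] = 1 − 6×54 / (8×63)
  = 1 − 324/504 = 1 − 0.6429 ≈ 0.357

0.357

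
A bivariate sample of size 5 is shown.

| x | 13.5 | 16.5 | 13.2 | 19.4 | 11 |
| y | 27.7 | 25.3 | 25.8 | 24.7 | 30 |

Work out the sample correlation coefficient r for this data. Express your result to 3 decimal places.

n = 5, Σx = 73.6, Σy = 133.5, Σx² = 1126.1, Σy² = 3583.11, Σxy = 1941.14
nΣxy − ΣxΣy = 9705.7 − 9825.6 = -119.9
nΣx² − (Σx)² = 5630.5 − 5416.96 = 213.54; nΣy² − (Σy)² = 17915.55 − 17822.25 = 93.3
r = -119.9 / √(213.54 × 93.3) = -119.9 / 141.1499 ≈ -0.849

-0.849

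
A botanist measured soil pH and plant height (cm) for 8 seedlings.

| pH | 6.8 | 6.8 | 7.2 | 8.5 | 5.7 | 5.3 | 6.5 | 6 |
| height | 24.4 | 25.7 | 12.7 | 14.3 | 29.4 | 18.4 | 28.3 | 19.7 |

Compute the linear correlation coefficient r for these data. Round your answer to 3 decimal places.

-0.462

n = 8, Σx = 52.8, Σy = 172.9, Σx² = 355.4, Σy² = 4013.53, Σxy = 1120.92
nΣxy − ΣxΣy = 8967.36 − 9129.12 = -161.76
nΣx² − (Σx)² = 2843.2 − 2787.84 = 55.36; nΣy² − (Σy)² = 32108.24 − 29894.41 = 2213.83
r = -161.76 / √(55.36 × 2213.83) = -161.76 / 350.0823 ≈ -0.462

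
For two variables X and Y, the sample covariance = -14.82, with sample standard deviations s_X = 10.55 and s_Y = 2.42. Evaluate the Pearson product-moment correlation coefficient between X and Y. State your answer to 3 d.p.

r = Cov(X,Y) / (s_X · s_Y) = -14.82 / (10.55 × 2.42)
  = -14.82 / 25.5310 ≈ -0.580

-0.580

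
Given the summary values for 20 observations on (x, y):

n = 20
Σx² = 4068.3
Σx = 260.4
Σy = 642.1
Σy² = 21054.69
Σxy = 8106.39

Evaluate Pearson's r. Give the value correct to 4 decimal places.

r = (nΣxy − ΣxΣy) / √[(nΣx² − (Σx)²)(nΣy² − (Σy)²)]
Numerator: 20×8106.39 − 260.4×642.1 = -5075.04
Denominator: √[(81366 − 67808.16)(421093.8 − 412292.41)] = √[13557.84 × 8801.39] = 10923.7282
r = -5075.04 / 10923.7282 ≈ -0.4646

-0.4646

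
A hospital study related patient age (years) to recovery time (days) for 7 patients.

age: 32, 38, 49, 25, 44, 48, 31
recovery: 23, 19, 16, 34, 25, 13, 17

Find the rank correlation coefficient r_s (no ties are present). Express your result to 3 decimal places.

-0.643

Rank age: 3, 4, 7, 1, 5, 6, 2
Rank recovery: 5, 4, 2, 7, 6, 1, 3
d = rank(age) − rank(recovery): -2, 0, 5, -6, -1, 5, -1; Σd² = 92
ρ = 1 − 6Σd² / [n(n²−1)] = 1 − 6×92 / (7×48) = 1 − 552/336 ≈ -0.643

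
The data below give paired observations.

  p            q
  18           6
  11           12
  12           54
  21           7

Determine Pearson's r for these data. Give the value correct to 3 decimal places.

n = 4, Σp = 62, Σq = 79, Σp² = 1030, Σq² = 3145, Σpq = 1035
nΣpq − ΣpΣq = 4140 − 4898 = -758
nΣp² − (Σp)² = 4120 − 3844 = 276; nΣq² − (Σq)² = 12580 − 6241 = 6339
r = -758 / √(276 × 6339) = -758 / 1322.7109 ≈ -0.573

-0.573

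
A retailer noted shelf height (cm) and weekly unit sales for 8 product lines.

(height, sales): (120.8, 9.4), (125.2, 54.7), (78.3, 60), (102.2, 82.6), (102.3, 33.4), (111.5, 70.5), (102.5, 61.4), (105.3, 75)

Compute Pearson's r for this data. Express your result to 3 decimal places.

n = 8, Σx = 848.1, Σy = 447, Σx² = 91335.29, Σy² = 28983.98, Σxy = 46592.25
nΣxy − ΣxΣy = 372738 − 379100.7 = -6362.7
nΣx² − (Σx)² = 730682.32 − 719273.61 = 11408.71; nΣy² − (Σy)² = 231871.84 − 199809 = 32062.84
r = -6362.7 / √(11408.71 × 32062.84) = -6362.7 / 19125.7848 ≈ -0.333

-0.333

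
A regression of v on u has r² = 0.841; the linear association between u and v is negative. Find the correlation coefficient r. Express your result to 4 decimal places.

|r| = √0.841 = 0.9171
The association is negative, so r = −0.9171.

-0.9171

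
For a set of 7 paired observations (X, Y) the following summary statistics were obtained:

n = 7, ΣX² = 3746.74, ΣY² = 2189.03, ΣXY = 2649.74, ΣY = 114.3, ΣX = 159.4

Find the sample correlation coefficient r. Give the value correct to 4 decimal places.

r = (nΣXY − ΣXΣY) / √[(nΣX² − (ΣX)²)(nΣY² − (ΣY)²)]
Numerator: 7×2649.74 − 159.4×114.3 = 328.76
Denominator: √[(26227.18 − 25408.36)(15323.21 − 13064.49)] = √[818.82 × 2258.72] = 1359.9578
r = 328.76 / 1359.9578 ≈ 0.2417

0.2417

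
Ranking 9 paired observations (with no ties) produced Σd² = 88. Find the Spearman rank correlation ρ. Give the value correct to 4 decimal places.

0.2667

ρ = 1 − 6Σd² / [n(n²−1)] = 1 − 6×88 / (9×80)
  = 1 − 528/720 = 1 − 0.73333 ≈ 0.2667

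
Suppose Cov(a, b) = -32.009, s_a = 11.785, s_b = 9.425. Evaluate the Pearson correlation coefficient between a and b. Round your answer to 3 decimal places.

-0.288

r = Cov(a,b) / (s_a · s_b) = -32.009 / (11.785 × 9.425)
  = -32.009 / 111.0736 ≈ -0.288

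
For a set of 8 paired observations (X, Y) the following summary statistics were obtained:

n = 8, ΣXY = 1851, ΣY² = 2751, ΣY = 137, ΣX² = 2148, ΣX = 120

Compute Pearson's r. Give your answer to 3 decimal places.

-0.543

r = (nΣXY − ΣXΣY) / √[(nΣX² − (ΣX)²)(nΣY² − (ΣY)²)]
Numerator: 8×1851 − 120×137 = -1632
Denominator: √[(17184 − 14400)(22008 − 18769)] = √[2784 × 3239] = 3002.8946
r = -1632 / 3002.8946 ≈ -0.543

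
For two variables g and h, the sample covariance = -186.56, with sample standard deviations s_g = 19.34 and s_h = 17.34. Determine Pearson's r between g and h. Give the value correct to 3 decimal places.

r = Cov(g,h) / (s_g · s_h) = -186.56 / (19.34 × 17.34)
  = -186.56 / 335.3556 ≈ -0.556

-0.556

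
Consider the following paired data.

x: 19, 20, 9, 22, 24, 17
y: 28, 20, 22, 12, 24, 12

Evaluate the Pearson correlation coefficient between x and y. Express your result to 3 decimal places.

-0.053

n = 6, Σx = 111, Σy = 118, Σx² = 2191, Σy² = 2532, Σxy = 2174
nΣxy − ΣxΣy = 13044 − 13098 = -54
nΣx² − (Σx)² = 13146 − 12321 = 825; nΣy² − (Σy)² = 15192 − 13924 = 1268
r = -54 / √(825 × 1268) = -54 / 1022.7903 ≈ -0.053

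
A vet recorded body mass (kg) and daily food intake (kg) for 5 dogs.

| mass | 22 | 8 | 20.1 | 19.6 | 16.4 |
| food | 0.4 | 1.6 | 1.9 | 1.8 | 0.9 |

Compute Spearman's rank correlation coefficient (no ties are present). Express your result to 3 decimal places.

Rank mass: 5, 1, 4, 3, 2
Rank food: 1, 3, 5, 4, 2
d = rank(mass) − rank(food): 4, -2, -1, -1, 0; Σd² = 22
ρ = 1 − 6Σd² / [n(n²−1)] = 1 − 6×22 / (5×24) = 1 − 132/120 ≈ -0.100

-0.100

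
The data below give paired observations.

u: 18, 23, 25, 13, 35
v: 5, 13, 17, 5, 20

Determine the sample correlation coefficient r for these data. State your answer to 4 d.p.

0.9317

n = 5, Σu = 114, Σv = 60, Σu² = 2872, Σv² = 908, Σuv = 1579
nΣuv − ΣuΣv = 7895 − 6840 = 1055
nΣu² − (Σu)² = 14360 − 12996 = 1364; nΣv² − (Σv)² = 4540 − 3600 = 940
r = 1055 / √(1364 × 940) = 1055 / 1132.3250 ≈ 0.9317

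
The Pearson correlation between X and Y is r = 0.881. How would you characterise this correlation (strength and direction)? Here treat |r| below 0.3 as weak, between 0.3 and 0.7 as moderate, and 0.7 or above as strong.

r = 0.881 > 0 so the relationship is positive.
|r| = 0.881, which falls in the strong range.

strong positive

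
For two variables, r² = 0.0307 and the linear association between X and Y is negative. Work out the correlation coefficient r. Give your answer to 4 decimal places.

|r| = √0.0307 = 0.1752
The association is negative, so r = −0.1752.

-0.1752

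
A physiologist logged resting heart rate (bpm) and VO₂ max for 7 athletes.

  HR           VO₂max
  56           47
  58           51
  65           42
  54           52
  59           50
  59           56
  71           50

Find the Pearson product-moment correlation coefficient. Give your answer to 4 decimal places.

-0.3122

n = 7, Σx = 422, Σy = 348, Σx² = 25644, Σy² = 17414, Σxy = 20932
nΣxy − ΣxΣy = 146524 − 146856 = -332
nΣx² − (Σx)² = 179508 − 178084 = 1424; nΣy² − (Σy)² = 121898 − 121104 = 794
r = -332 / √(1424 × 794) = -332 / 1063.3231 ≈ -0.3122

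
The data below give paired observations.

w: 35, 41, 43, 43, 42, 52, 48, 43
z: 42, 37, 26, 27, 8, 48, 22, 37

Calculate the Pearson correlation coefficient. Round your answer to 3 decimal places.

0.071

n = 8, Σw = 347, Σz = 247, Σw² = 15225, Σz² = 8759, Σwz = 10745
nΣwz − ΣwΣz = 85960 − 85709 = 251
nΣw² − (Σw)² = 121800 − 120409 = 1391; nΣz² − (Σz)² = 70072 − 61009 = 9063
r = 251 / √(1391 × 9063) = 251 / 3550.5821 ≈ 0.071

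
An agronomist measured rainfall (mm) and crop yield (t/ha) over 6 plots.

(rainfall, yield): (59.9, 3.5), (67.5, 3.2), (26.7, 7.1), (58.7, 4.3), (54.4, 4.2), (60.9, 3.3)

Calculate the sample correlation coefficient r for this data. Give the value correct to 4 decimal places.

-0.9799

n = 6, Σx = 328.1, Σy = 25.6, Σx² = 18971.01, Σy² = 119.92, Σxy = 1297.08
nΣxy − ΣxΣy = 7782.48 − 8399.36 = -616.88
nΣx² − (Σx)² = 113826.06 − 107649.61 = 6176.45; nΣy² − (Σy)² = 719.52 − 655.36 = 64.16
r = -616.88 / √(6176.45 × 64.16) = -616.88 / 629.5086 ≈ -0.9799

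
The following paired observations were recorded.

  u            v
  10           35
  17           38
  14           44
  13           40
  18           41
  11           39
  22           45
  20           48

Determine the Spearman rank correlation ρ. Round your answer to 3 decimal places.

0.786

Rank u: 1, 5, 4, 3, 6, 2, 8, 7
Rank v: 1, 2, 6, 4, 5, 3, 7, 8
d = rank(u) − rank(v): 0, 3, -2, -1, 1, -1, 1, -1; Σd² = 18
ρ = 1 − 6Σd² / [n(n²−1)] = 1 − 6×18 / (8×63) = 1 − 108/504 ≈ 0.786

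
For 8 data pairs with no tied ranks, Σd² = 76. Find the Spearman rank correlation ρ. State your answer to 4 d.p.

0.0952

ρ = 1 − 6Σd² / [n(n²−1)] = 1 − 6×76 / (8×63)
  = 1 − 456/504 = 1 − 0.90476 ≈ 0.0952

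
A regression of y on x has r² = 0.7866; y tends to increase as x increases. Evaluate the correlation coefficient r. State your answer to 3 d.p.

|r| = √0.7866 = 0.887
The association is positive, so r = 0.887.

0.887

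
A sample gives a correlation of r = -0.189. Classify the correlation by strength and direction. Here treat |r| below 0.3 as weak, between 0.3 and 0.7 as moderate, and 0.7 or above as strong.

r = -0.189 < 0 so the relationship is negative.
|r| = 0.189, which falls in the weak range.

weak negative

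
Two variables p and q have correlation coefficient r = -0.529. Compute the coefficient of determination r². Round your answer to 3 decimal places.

0.280

r² = (-0.529)² = 0.280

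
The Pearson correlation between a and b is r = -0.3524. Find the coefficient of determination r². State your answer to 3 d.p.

0.124

r² = (-0.3524)² = 0.124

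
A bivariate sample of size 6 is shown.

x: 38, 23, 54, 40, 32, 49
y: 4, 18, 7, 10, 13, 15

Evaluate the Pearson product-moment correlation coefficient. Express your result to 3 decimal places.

n = 6, Σx = 236, Σy = 67, Σx² = 9914, Σy² = 883, Σxy = 2495
nΣxy − ΣxΣy = 14970 − 15812 = -842
nΣx² − (Σx)² = 59484 − 55696 = 3788; nΣy² − (Σy)² = 5298 − 4489 = 809
r = -842 / √(3788 × 809) = -842 / 1750.5691 ≈ -0.481

-0.481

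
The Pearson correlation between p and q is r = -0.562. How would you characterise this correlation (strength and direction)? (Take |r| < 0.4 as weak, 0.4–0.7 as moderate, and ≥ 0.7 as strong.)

r = -0.562 < 0 so the relationship is negative.
|r| = 0.562, which falls in the moderate range.

moderate negative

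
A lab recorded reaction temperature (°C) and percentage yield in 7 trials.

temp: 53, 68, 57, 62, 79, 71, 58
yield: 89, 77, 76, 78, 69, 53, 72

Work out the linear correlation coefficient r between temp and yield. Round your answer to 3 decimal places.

n = 7, Σx = 448, Σy = 514, Σx² = 29172, Σy² = 38464, Σxy = 32511
nΣxy − ΣxΣy = 227577 − 230272 = -2695
nΣx² − (Σx)² = 204204 − 200704 = 3500; nΣy² − (Σy)² = 269248 − 264196 = 5052
r = -2695 / √(3500 × 5052) = -2695 / 4204.9970 ≈ -0.641

-0.641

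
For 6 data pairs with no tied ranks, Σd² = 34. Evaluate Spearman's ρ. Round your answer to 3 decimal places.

0.029

ρ = 1 − 6Σd² / [n(n²−1)] = 1 − 6×34 / (6×35)
  = 1 − 204/210 = 1 − 0.9714 ≈ 0.029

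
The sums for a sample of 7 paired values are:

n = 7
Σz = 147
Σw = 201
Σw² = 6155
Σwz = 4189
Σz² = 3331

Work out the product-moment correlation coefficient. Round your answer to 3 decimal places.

-0.105

r = (nΣwz − ΣwΣz) / √[(nΣw² − (Σw)²)(nΣz² − (Σz)²)]
Numerator: 7×4189 − 201×147 = -224
Denominator: √[(43085 − 40401)(23317 − 21609)] = √[2684 × 1708] = 2141.0913
r = -224 / 2141.0913 ≈ -0.105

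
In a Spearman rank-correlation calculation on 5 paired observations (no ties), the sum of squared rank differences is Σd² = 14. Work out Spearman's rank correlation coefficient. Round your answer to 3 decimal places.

0.300

ρ = 1 − 6Σd² / [n(n²−1)] = 1 − 6×14 / (5×24)
  = 1 − 84/120 = 1 − 0.7000 ≈ 0.300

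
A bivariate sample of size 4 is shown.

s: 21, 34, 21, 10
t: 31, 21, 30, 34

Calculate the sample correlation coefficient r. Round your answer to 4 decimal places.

-0.9647

n = 4, Σs = 86, Σt = 116, Σs² = 2138, Σt² = 3458, Σst = 2335
nΣst − ΣsΣt = 9340 − 9976 = -636
nΣs² − (Σs)² = 8552 − 7396 = 1156; nΣt² − (Σt)² = 13832 − 13456 = 376
r = -636 / √(1156 × 376) = -636 / 659.2845 ≈ -0.9647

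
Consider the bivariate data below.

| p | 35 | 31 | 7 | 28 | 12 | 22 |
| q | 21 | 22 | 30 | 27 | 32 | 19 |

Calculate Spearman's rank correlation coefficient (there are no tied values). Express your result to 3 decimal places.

-0.600

Rank p: 6, 5, 1, 4, 2, 3
Rank q: 2, 3, 5, 4, 6, 1
d = rank(p) − rank(q): 4, 2, -4, 0, -4, 2; Σd² = 56
ρ = 1 − 6Σd² / [n(n²−1)] = 1 − 6×56 / (6×35) = 1 − 336/210 ≈ -0.600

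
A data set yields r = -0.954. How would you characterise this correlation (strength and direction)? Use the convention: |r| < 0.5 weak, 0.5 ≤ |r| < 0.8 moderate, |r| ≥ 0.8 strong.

r = -0.954 < 0 so the relationship is negative.
|r| = 0.954, which falls in the strong range.

strong negative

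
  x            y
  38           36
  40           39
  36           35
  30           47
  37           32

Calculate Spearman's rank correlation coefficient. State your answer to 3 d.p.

Rank x: 4, 5, 2, 1, 3
Rank y: 3, 4, 2, 5, 1
d = rank(x) − rank(y): 1, 1, 0, -4, 2; Σd² = 22
ρ = 1 − 6Σd² / [n(n²−1)] = 1 − 6×22 / (5×24) = 1 − 132/120 ≈ -0.100

-0.100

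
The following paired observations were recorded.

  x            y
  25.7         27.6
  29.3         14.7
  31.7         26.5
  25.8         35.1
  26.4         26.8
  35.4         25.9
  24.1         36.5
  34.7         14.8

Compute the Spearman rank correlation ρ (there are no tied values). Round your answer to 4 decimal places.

-0.8095

Rank x: 2, 5, 6, 3, 4, 8, 1, 7
Rank y: 6, 1, 4, 7, 5, 3, 8, 2
d = rank(x) − rank(y): -4, 4, 2, -4, -1, 5, -7, 5; Σd² = 152
ρ = 1 − 6Σd² / [n(n²−1)] = 1 − 6×152 / (8×63) = 1 − 912/504 ≈ -0.8095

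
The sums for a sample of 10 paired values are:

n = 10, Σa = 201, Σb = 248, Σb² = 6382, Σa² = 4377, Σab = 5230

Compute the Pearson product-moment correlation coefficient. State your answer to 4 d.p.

0.8778

r = (nΣab − ΣaΣb) / √[(nΣa² − (Σa)²)(nΣb² − (Σb)²)]
Numerator: 10×5230 − 201×248 = 2452
Denominator: √[(43770 − 40401)(63820 − 61504)] = √[3369 × 2316] = 2793.3142
r = 2452 / 2793.3142 ≈ 0.8778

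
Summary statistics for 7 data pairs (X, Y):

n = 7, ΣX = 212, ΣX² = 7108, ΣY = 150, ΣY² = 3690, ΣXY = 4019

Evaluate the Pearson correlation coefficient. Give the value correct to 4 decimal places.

r = (nΣXY − ΣXΣY) / √[(nΣX² − (ΣX)²)(nΣY² − (ΣY)²)]
Numerator: 7×4019 − 212×150 = -3667
Denominator: √[(49756 − 44944)(25830 − 22500)] = √[4812 × 3330] = 4002.9939
r = -3667 / 4002.9939 ≈ -0.9161

-0.9161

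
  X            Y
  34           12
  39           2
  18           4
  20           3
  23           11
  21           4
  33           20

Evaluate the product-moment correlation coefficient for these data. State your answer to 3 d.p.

n = 7, ΣX = 188, ΣY = 56, ΣX² = 5460, ΣY² = 710, ΣXY = 1615
nΣXY − ΣXΣY = 11305 − 10528 = 777
nΣX² − (ΣX)² = 38220 − 35344 = 2876; nΣY² − (ΣY)² = 4970 − 3136 = 1834
r = 777 / √(2876 × 1834) = 777 / 2296.6463 ≈ 0.338

0.338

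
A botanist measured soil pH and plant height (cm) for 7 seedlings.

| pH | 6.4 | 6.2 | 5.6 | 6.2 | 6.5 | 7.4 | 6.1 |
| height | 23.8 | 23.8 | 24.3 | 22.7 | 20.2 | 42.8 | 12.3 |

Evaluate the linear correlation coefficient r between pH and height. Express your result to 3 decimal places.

0.733

n = 7, Σx = 44.4, Σy = 169.9, Σx² = 283.42, Σy² = 4629.83, Σxy = 1099.75
nΣxy − ΣxΣy = 7698.25 − 7543.56 = 154.69
nΣx² − (Σx)² = 1983.94 − 1971.36 = 12.58; nΣy² − (Σy)² = 32408.81 − 28866.01 = 3542.8
r = 154.69 / √(12.58 × 3542.8) = 154.69 / 211.1123 ≈ 0.733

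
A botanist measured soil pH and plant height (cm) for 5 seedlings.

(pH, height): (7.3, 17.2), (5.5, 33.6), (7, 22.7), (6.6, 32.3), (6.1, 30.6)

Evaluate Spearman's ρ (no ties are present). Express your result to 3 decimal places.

-0.900

Rank pH: 5, 1, 4, 3, 2
Rank height: 1, 5, 2, 4, 3
d = rank(pH) − rank(height): 4, -4, 2, -1, -1; Σd² = 38
ρ = 1 − 6Σd² / [n(n²−1)] = 1 − 6×38 / (5×24) = 1 − 228/120 ≈ -0.900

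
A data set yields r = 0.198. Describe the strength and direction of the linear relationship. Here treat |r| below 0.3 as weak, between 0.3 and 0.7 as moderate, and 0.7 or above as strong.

r = 0.198 > 0 so the relationship is positive.
|r| = 0.198, which falls in the weak range.

weak positive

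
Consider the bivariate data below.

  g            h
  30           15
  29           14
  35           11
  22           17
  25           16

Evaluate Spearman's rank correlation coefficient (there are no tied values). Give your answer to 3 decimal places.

-0.900

Rank g: 4, 3, 5, 1, 2
Rank h: 3, 2, 1, 5, 4
d = rank(g) − rank(h): 1, 1, 4, -4, -2; Σd² = 38
ρ = 1 − 6Σd² / [n(n²−1)] = 1 − 6×38 / (5×24) = 1 − 228/120 ≈ -0.900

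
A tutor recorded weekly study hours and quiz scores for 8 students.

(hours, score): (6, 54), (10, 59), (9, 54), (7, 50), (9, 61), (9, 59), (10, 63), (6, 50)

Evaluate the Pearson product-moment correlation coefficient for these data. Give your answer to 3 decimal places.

0.821

n = 8, Σx = 66, Σy = 450, Σx² = 564, Σy² = 25484, Σxy = 3760
nΣxy − ΣxΣy = 30080 − 29700 = 380
nΣx² − (Σx)² = 4512 − 4356 = 156; nΣy² − (Σy)² = 203872 − 202500 = 1372
r = 380 / √(156 × 1372) = 380 / 462.6359 ≈ 0.821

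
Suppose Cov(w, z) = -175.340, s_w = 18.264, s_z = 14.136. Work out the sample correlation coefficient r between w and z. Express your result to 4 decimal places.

r = Cov(w,z) / (s_w · s_z) = -175.340 / (18.264 × 14.136)
  = -175.340 / 258.1799 ≈ -0.6791

-0.6791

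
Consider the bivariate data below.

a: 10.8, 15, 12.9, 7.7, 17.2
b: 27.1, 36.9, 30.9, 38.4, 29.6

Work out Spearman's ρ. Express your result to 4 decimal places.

Rank a: 2, 4, 3, 1, 5
Rank b: 1, 4, 3, 5, 2
d = rank(a) − rank(b): 1, 0, 0, -4, 3; Σd² = 26
ρ = 1 − 6Σd² / [n(n²−1)] = 1 − 6×26 / (5×24) = 1 − 156/120 ≈ -0.3000

-0.3000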